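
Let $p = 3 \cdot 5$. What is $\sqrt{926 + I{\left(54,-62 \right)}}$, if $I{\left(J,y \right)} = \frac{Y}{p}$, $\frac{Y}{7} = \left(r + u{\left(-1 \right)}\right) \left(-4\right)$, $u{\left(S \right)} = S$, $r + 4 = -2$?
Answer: $\frac{\sqrt{211290}}{15} \approx 30.644$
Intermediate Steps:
$r = -6$ ($r = -4 - 2 = -6$)
$p = 15$
$Y = 196$ ($Y = 7 \left(-6 - 1\right) \left(-4\right) = 7 \left(\left(-7\right) \left(-4\right)\right) = 7 \cdot 28 = 196$)
$I{\left(J,y \right)} = \frac{196}{15}$
$\sqrt{926 + I{\left(54,-62 \right)}} = \sqrt{926 + \frac{196}{15}} = \sqrt{\frac{14086}{15}} = \frac{\sqrt{211290}}{15}$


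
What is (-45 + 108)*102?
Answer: 6426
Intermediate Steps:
(-45 + 108)*102 = 63*102 = 6426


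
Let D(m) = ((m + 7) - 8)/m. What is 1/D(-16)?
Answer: 16/17 ≈ 0.94118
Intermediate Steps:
D(m) = (-1 + m)/m (D(m) = ((7 + m) - 8)/m = (-1 + m)/m)
1/D(-16) = 1/((-1 - 16)/(-16)) = 1/(-1/16*(-17)) = 1/(17/16) = 16/17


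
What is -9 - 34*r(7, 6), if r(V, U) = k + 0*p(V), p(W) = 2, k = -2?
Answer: 59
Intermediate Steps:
r(V, U) = -2 (r(V, U) = -2 + 0*2 = -2 + 0 = -2)
-9 - 34*r(7, 6) = -9 - 34*(-2) = -9 + 68 = 59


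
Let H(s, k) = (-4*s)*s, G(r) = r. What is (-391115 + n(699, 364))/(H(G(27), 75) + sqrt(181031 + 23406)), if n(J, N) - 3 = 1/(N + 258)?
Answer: 354690084654/2580870509 + 243271663*sqrt(204437)/5161741018 ≈ 158.74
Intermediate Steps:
n(J, N) = 3 + 1/(258 + N) (n(J, N) = 3 + 1/(N + 258) = 3 + 1/(258 + N))
H(s, k) = -4*s**2
(-391115 + n(699, 364))/(H(G(27), 75) + sqrt(181031 + 23406)) = (-391115 + (775 + 3*364)/(258 + 364))/(-4*27**2 + sqrt(181031 + 23406)) = (-391115 + (775 + 1092)/622)/(-4*729 + sqrt(204437)) = (-391115 + (1/622)*1867)/(-2916 + sqrt(204437)) = (-391115 + 1867/622)/(-2916 + sqrt(204437)) = -243271663/(622*(-2916 + sqrt(204437)))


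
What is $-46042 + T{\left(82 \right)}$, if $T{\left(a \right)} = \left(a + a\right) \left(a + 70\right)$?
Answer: $-21114$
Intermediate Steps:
$T{\left(a \right)} = 2 a \left(70 + a\right)$
$-46042 + T{\left(82 \right)} = -46042 + 2 \cdot 82 \left(70 + 82\right) = -46042 + 2 \cdot 82 \cdot 152 = -46042 + 24928 = -21114$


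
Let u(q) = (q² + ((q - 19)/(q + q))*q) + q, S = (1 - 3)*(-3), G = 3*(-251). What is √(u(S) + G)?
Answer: I*√2870/2 ≈ 26.786*I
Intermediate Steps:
G = -753
S = 6 (S = -2*(-3) = 6)
u(q) = -19/2 + q² + 3*q/2 (u(q) = (q² + ((-19 + q)/((2*q)))*q) + q = (q² + ((-19 + q)*(1/(2*q)))*q) + q = (q² + ((-19 + q)/(2*q))*q) + q = (q² + (-19/2 + q/2)) + q = (-19/2 + q² + q/2) + q = -19/2 + q² + 3*q/2)
√(u(S) + G) = √((-19/2 + 6² + (3/2)*6) - 753) = √((-19/2 + 36 + 9) - 753) = √(71/2 - 753) = √(-1435/2) = I*√2870/2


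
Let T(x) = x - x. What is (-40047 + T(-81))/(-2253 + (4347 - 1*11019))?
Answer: 1907/425 ≈ 4.4871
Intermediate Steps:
T(x) = 0
(-40047 + T(-81))/(-2253 + (4347 - 1*11019)) = (-40047 + 0)/(-2253 + (4347 - 1*11019)) = -40047/(-2253 + (4347 - 11019)) = -40047/(-2253 - 6672) = -40047/(-8925) = -40047*(-1/8925) = 1907/425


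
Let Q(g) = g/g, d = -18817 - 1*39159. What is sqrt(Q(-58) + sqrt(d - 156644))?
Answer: sqrt(1 + 14*I*sqrt(1095)) ≈ 15.236 + 15.203*I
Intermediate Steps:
d = -57976 (d = -18817 - 39159 = -57976)
Q(g) = 1
sqrt(Q(-58) + sqrt(d - 156644)) = sqrt(1 + sqrt(-57976 - 156644)) = sqrt(1 + sqrt(-214620)) = sqrt(1 + 14*I*sqrt(1095))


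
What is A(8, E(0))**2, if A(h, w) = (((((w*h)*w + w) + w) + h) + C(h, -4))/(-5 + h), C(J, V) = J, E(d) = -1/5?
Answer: 158404/5625 ≈ 28.161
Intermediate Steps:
E(d) = -1/5 (E(d) = -1*1/5 = -1/5)
A(h, w) = (2*h + 2*w + h*w**2)/(-5 + h) (A(h, w) = (((((w*h)*w + w) + w) + h) + h)/(-5 + h) = (((((h*w)*w + w) + w) + h) + h)/(-5 + h) = ((((h*w**2 + w) + w) + h) + h)/(-5 + h) = ((((w + h*w**2) + w) + h) + h)/(-5 + h) = (((2*w + h*w**2) + h) + h)/(-5 + h) = ((h + 2*w + h*w**2) + h)/(-5 + h) = (2*h + 2*w + h*w**2)/(-5 + h))
A(8, E(0))**2 = ((2*8 + 2*(-1/5) + 8*(-1/5)**2)/(-5 + 8))**2 = ((16 - 2/5 + 8*(1/25))/3)**2 = ((16 - 2/5 + 8/25)/3)**2 = ((1/3)*(398/25))**2 = (398/75)**2 = 158404/5625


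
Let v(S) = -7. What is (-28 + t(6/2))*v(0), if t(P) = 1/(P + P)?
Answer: 1169/6 ≈ 194.83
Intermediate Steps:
t(P) = 1/(2*P)
(-28 + t(6/2))*v(0) = (-28 + 1/(2*((6/2))))*(-7) = (-28 + 1/(2*((6*(½)))))*(-7) = (-28 + (½)/3)*(-7) = (-28 + (½)*(⅓))*(-7) = (-28 + ⅙)*(-7) = -167/6*(-7) = 1169/6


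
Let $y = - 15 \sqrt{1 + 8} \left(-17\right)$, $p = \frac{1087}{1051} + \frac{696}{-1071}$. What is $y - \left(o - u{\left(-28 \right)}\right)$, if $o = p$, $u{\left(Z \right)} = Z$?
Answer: $\frac{276383332}{375207} \approx 736.62$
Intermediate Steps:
$p = \frac{144227}{375207}$ ($p = 1087 \cdot \frac{1}{1051} + 696 \left(- \frac{1}{1071}\right) = \frac{1087}{1051} - \frac{232}{357} = \frac{144227}{375207} \approx 0.38439$)
$y = 765$ ($y = - 15 \sqrt{9} \left(-17\right) = \left(-15\right) 3 \left(-17\right) = \left(-45\right) \left(-17\right) = 765$)
$o = \frac{144227}{375207} \approx 0.38439$
$y - \left(o - u{\left(-28 \right)}\right) = 765 - \left(\frac{144227}{375207} - -28\right) = 765 - \left(\frac{144227}{375207} + 28\right) = 765 - \frac{10650023}{375207} = \frac{276383332}{375207}$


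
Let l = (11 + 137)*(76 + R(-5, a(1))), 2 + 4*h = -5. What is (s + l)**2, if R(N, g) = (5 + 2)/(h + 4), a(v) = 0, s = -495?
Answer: 10185048241/81 ≈ 1.2574e+8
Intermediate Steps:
h = -7/4 (h = -1/2 + (1/4)*(-5) = -1/2 - 5/4 = -7/4 ≈ -1.7500)
R(N, g) = 28/9 (R(N, g) = (5 + 2)/(-7/4 + 4) = 7/(9/4) = 7*(4/9) = 28/9)
l = 105376/9 (l = (11 + 137)*(76 + 28/9) = 148*(712/9) = 105376/9 ≈ 11708.)
(s + l)**2 = (-495 + 105376/9)**2 = (100921/9)**2 = 10185048241/81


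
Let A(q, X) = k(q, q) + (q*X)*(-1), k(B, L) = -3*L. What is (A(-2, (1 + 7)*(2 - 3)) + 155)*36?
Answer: 5220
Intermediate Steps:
A(q, X) = -3*q - X*q (A(q, X) = -3*q + (q*X)*(-1) = -3*q + (X*q)*(-1) = -3*q - X*q)
(A(-2, (1 + 7)*(2 - 3)) + 155)*36 = (-2*(-3 - (1 + 7)*(2 - 3)) + 155)*36 = (-2*(-3 - 8*(-1)) + 155)*36 = (-2*(-3 - 1*(-8)) + 155)*36 = (-2*(-3 + 8) + 155)*36 = (-2*5 + 155)*36 = (-10 + 155)*36 = 145*36 = 5220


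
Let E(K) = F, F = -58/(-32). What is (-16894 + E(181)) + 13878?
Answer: -48227/16 ≈ -3014.2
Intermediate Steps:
F = 29/16 (F = -58*(-1/32) = 29/16 ≈ 1.8125)
E(K) = 29/16
(-16894 + E(181)) + 13878 = (-16894 + 29/16) + 13878 = -270275/16 + 13878 = -48227/16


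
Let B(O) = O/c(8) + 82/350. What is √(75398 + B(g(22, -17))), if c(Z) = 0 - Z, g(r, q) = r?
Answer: √369437873/70 ≈ 274.58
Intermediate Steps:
c(Z) = -Z
B(O) = 41/175 - O/8 (B(O) = O/((-1*8)) + 82/350 = O/(-8) + 82*(1/350) = O*(-⅛) + 41/175 = -O/8 + 41/175 = 41/175 - O/8)
√(75398 + B(g(22, -17))) = √(75398 + (41/175 - ⅛*22)) = √(75398 + (41/175 - 11/4)) = √(75398 - 1761/700) = √(52776839/700) = √369437873/70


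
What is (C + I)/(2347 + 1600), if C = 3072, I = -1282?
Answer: 1790/3947 ≈ 0.45351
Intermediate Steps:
(C + I)/(2347 + 1600) = (3072 - 1282)/(2347 + 1600) = 1790/3947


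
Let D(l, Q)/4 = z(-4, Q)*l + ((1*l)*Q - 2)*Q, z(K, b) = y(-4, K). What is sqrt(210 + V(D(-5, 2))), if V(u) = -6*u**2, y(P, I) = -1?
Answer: I*sqrt(34446) ≈ 185.6*I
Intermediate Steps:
z(K, b) = -1
D(l, Q) = -4*l + 4*Q*(-2 + Q*l) (D(l, Q) = 4*(-l + ((1*l)*Q - 2)*Q) = 4*(-l + (l*Q - 2)*Q) = 4*(-l + (Q*l - 2)*Q) = 4*(-l + (-2 + Q*l)*Q) = 4*(-l + Q*(-2 + Q*l)) = -4*l + 4*Q*(-2 + Q*l))
sqrt(210 + V(D(-5, 2))) = sqrt(210 - 6*(-8*2 - 4*(-5) + 4*(-5)*2**2)**2) = sqrt(210 - 6*(-16 + 20 + 4*(-5)*4)**2) = sqrt(210 - 6*(-16 + 20 - 80)**2) = sqrt(210 - 6*(-76)**2) = sqrt(210 - 6*5776) = sqrt(210 - 34656) = sqrt(-34446) = I*sqrt(34446)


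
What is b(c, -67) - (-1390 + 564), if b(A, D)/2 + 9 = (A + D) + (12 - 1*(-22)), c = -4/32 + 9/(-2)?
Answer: 2931/4 ≈ 732.75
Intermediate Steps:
c = -37/8 (c = -4*1/32 + 9*(-1/2) = -1/8 - 9/2 = -37/8 ≈ -4.6250)
b(A, D) = 50 + 2*A + 2*D (b(A, D) = -18 + 2*((A + D) + (12 - 1*(-22))) = -18 + 2*((A + D) + (12 + 22)) = -18 + 2*((A + D) + 34) = -18 + 2*(34 + A + D) = -18 + (68 + 2*A + 2*D) = 50 + 2*A + 2*D)
b(c, -67) - (-1390 + 564) = (50 + 2*(-37/8) + 2*(-67)) - (-1390 + 564) = (50 - 37/4 - 134) - 1*(-826) = -373/4 + 826 = 2931/4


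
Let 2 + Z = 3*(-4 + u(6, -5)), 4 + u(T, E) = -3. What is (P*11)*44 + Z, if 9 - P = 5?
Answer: 1901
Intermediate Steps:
u(T, E) = -7 (u(T, E) = -4 - 3 = -7)
Z = -35 (Z = -2 + 3*(-4 - 7) = -2 + 3*(-11) = -2 - 33 = -35)
P = 4 (P = 9 - 1*5 = 9 - 5 = 4)
(P*11)*44 + Z = (4*11)*44 - 35 = 44*44 - 35 = 1936 - 35 = 1901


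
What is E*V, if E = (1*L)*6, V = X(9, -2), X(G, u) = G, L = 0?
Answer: 0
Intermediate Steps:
V = 9
E = 0 (E = (1*0)*6 = 0*6 = 0)
E*V = 0*9 = 0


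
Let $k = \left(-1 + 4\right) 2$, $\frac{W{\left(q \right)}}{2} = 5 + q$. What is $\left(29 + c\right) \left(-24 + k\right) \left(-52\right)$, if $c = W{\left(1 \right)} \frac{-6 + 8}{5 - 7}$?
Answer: $15912$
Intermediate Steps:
$W{\left(q \right)} = 10 + 2 q$ ($W{\left(q \right)} = 2 \left(5 + q\right) = 10 + 2 q$)
$c = -12$ ($c = \left(10 + 2 \cdot 1\right) \frac{-6 + 8}{5 - 7} = \left(10 + 2\right) \frac{2}{-2} = 12 \cdot 2 \left(- \frac{1}{2}\right) = 12 \left(-1\right) = -12$)
$k = 6$ ($k = 3 \cdot 2 = 6$)
$\left(29 + c\right) \left(-24 + k\right) \left(-52\right) = \left(29 - 12\right) \left(-24 + 6\right) \left(-52\right) = 17 \left(-18\right) \left(-52\right) = \left(-306\right) \left(-52\right) = 15912$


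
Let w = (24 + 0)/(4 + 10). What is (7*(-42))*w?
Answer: -504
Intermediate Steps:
w = 12/7 (w = 24/14 = 24*(1/14) = 12/7 ≈ 1.7143)
(7*(-42))*w = (7*(-42))*(12/7) = -294*12/7 = -504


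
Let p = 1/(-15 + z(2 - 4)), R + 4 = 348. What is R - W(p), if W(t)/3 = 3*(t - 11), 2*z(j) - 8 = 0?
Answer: 4882/11 ≈ 443.82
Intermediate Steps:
R = 344 (R = -4 + 348 = 344)
z(j) = 4 (z(j) = 4 + (1/2)*0 = 4 + 0 = 4)
p = -1/11 (p = 1/(-15 + 4) = 1/(-11) = -1/11 ≈ -0.090909)
W(t) = -99 + 9*t (W(t) = 3*(3*(t - 11)) = 3*(3*(-11 + t)) = 3*(-33 + 3*t) = -99 + 9*t)
R - W(p) = 344 - (-99 + 9*(-1/11)) = 344 - (-99 - 9/11) = 344 - 1*(-1098/11) = 344 + 1098/11 = 4882/11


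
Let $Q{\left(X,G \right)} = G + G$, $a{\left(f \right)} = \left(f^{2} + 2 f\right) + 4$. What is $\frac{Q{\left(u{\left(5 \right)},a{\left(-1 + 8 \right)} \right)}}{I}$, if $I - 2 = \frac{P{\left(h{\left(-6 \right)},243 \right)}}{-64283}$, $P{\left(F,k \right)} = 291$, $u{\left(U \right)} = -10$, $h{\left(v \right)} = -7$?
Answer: $\frac{8613922}{128275} \approx 67.152$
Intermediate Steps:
$a{\left(f \right)} = 4 + f^{2} + 2 f$
$Q{\left(X,G \right)} = 2 G$
$I = \frac{128275}{64283}$ ($I = 2 + \frac{291}{-64283} = 2 + 291 \left(- \frac{1}{64283}\right) = 2 - \frac{291}{64283} = \frac{128275}{64283} \approx 1.9955$)
$\frac{Q{\left(u{\left(5 \right)},a{\left(-1 + 8 \right)} \right)}}{I} = \frac{2 \left(4 + \left(-1 + 8\right)^{2} + 2 \left(-1 + 8\right)\right)}{\frac{128275}{64283}} = 2 \left(4 + 7^{2} + 2 \cdot 7\right) \frac{64283}{128275} = 2 \left(4 + 49 + 14\right) \frac{64283}{128275} = 2 \cdot 67 \cdot \frac{64283}{128275} = 134 \cdot \frac{64283}{128275} = \frac{8613922}{128275}$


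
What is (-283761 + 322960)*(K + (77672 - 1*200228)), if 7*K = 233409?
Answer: -24479109117/7 ≈ -3.4970e+9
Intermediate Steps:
K = 233409/7 (K = (1/7)*233409 = 233409/7 ≈ 33344.)
(-283761 + 322960)*(K + (77672 - 1*200228)) = (-283761 + 322960)*(233409/7 + (77672 - 1*200228)) = 39199*(233409/7 + (77672 - 200228)) = 39199*(233409/7 - 122556) = 39199*(-624483/7) = -24479109117/7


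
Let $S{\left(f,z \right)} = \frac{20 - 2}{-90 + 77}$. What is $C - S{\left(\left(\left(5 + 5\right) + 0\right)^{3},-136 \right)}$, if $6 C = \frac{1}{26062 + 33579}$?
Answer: $\frac{6441241}{4651998} \approx 1.3846$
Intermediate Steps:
$S{\left(f,z \right)} = - \frac{18}{13}$ ($S{\left(f,z \right)} = \frac{18}{-13} = 18 \left(- \frac{1}{13}\right) = - \frac{18}{13}$)
$C = \frac{1}{357846}$ ($C = \frac{1}{6 \left(26062 + 33579\right)} = \frac{1}{6 \cdot 59641} = \frac{1}{6} \cdot \frac{1}{59641} = \frac{1}{357846} \approx 2.7945 \cdot 10^{-6}$)
$C - S{\left(\left(\left(5 + 5\right) + 0\right)^{3},-136 \right)} = \frac{1}{357846} - - \frac{18}{13} = \frac{1}{357846} + \frac{18}{13} = \frac{6441241}{4651998}$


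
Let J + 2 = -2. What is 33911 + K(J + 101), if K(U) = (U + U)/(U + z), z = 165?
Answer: 4442438/131 ≈ 33912.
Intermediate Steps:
J = -4 (J = -2 - 2 = -4)
K(U) = 2*U/(165 + U) (K(U) = (U + U)/(U + 165) = (2*U)/(165 + U) = 2*U/(165 + U))
33911 + K(J + 101) = 33911 + 2*(-4 + 101)/(165 + (-4 + 101)) = 33911 + 2*97/(165 + 97) = 33911 + 2*97/262 = 33911 + 2*97*(1/262) = 33911 + 97/131 = 4442438/131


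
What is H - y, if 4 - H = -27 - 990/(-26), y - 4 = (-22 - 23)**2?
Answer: -26469/13 ≈ -2036.1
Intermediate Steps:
y = 2029 (y = 4 + (-22 - 23)**2 = 4 + (-45)**2 = 4 + 2025 = 2029)
H = -92/13 (H = 4 - (-27 - 990/(-26)) = 4 - (-27 - 990*(-1)/26) = 4 - (-27 - 30*(-33/26)) = 4 - (-27 + 495/13) = 4 - 1*144/13 = 4 - 144/13 = -92/13 ≈ -7.0769)
H - y = -92/13 - 1*2029 = -92/13 - 2029 = -26469/13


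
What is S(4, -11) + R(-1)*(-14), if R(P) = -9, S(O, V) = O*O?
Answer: 142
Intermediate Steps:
S(O, V) = O**2
S(4, -11) + R(-1)*(-14) = 4**2 - 9*(-14) = 16 + 126 = 142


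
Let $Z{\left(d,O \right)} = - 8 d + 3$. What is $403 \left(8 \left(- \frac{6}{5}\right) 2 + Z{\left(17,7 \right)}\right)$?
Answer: $- \frac{306683}{5} \approx -61337.0$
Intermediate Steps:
$Z{\left(d,O \right)} = 3 - 8 d$
$403 \left(8 \left(- \frac{6}{5}\right) 2 + Z{\left(17,7 \right)}\right) = 403 \left(8 \left(- \frac{6}{5}\right) 2 + \left(3 - 136\right)\right) = 403 \left(8 \left(\left(-6\right) \frac{1}{5}\right) 2 + \left(3 - 136\right)\right) = 403 \left(8 \left(- \frac{6}{5}\right) 2 - 133\right) = 403 \left(\left(- \frac{48}{5}\right) 2 - 133\right) = 403 \left(- \frac{96}{5} - 133\right) = 403 \left(- \frac{761}{5}\right) = - \frac{306683}{5}$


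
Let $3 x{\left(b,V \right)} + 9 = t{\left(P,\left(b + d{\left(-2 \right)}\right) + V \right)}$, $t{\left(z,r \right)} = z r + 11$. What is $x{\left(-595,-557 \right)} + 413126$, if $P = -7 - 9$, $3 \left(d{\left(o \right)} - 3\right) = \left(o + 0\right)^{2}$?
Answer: $\frac{3773228}{9} \approx 4.1925 \cdot 10^{5}$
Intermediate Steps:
$d{\left(o \right)} = 3 + \frac{o^{2}}{3}$ ($d{\left(o \right)} = 3 + \frac{\left(o + 0\right)^{2}}{3} = 3 + \frac{o^{2}}{3}$)
$P = -16$
$t{\left(z,r \right)} = 11 + r z$ ($t{\left(z,r \right)} = r z + 11 = 11 + r z$)
$x{\left(b,V \right)} = - \frac{202}{9} - \frac{16 V}{3} - \frac{16 b}{3}$ ($x{\left(b,V \right)} = -3 + \frac{11 + \left(\left(b + \left(3 + \frac{\left(-2\right)^{2}}{3}\right)\right) + V\right) \left(-16\right)}{3} = -3 + \frac{11 + \left(\left(b + \left(3 + \frac{1}{3} \cdot 4\right)\right) + V\right) \left(-16\right)}{3} = -3 + \frac{11 + \left(\left(b + \left(3 + \frac{4}{3}\right)\right) + V\right) \left(-16\right)}{3} = -3 + \frac{11 + \left(\left(b + \frac{13}{3}\right) + V\right) \left(-16\right)}{3} = -3 + \frac{11 + \left(\left(\frac{13}{3} + b\right) + V\right) \left(-16\right)}{3} = -3 + \frac{11 + \left(\frac{13}{3} + V + b\right) \left(-16\right)}{3} = -3 + \frac{11 - \left(\frac{208}{3} + 16 V + 16 b\right)}{3} = -3 + \frac{- \frac{175}{3} - 16 V - 16 b}{3} = -3 - \left(\frac{175}{9} + \frac{16 V}{3} + \frac{16 b}{3}\right) = - \frac{202}{9} - \frac{16 V}{3} - \frac{16 b}{3}$)
$x{\left(-595,-557 \right)} + 413126 = \left(- \frac{202}{9} - - \frac{8912}{3} - - \frac{9520}{3}\right) + 413126 = \left(- \frac{202}{9} + \frac{8912}{3} + \frac{9520}{3}\right) + 413126 = \frac{55094}{9} + 413126 = \frac{3773228}{9}$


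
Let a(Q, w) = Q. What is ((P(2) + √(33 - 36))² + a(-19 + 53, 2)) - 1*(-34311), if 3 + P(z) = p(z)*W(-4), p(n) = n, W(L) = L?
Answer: 34463 - 22*I*√3 ≈ 34463.0 - 38.105*I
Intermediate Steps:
P(z) = -3 - 4*z (P(z) = -3 + z*(-4) = -3 - 4*z)
((P(2) + √(33 - 36))² + a(-19 + 53, 2)) - 1*(-34311) = (((-3 - 4*2) + √(33 - 36))² + (-19 + 53)) - 1*(-34311) = (((-3 - 8) + √(-3))² + 34) + 34311 = ((-11 + I*√3)² + 34) + 34311 = (34 + (-11 + I*√3)²) + 34311 = 34345 + (-11 + I*√3)²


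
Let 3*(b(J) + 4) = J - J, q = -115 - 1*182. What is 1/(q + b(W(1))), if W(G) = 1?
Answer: -1/301 ≈ -0.0033223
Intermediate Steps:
q = -297 (q = -115 - 182 = -297)
b(J) = -4 (b(J) = -4 + (J - J)/3 = -4 + (⅓)*0 = -4 + 0 = -4)
1/(q + b(W(1))) = 1/(-297 - 4) = 1/(-301) = -1/301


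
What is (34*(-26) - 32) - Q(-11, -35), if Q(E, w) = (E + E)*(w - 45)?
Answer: -2676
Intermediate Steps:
Q(E, w) = 2*E*(-45 + w) (Q(E, w) = (2*E)*(-45 + w) = 2*E*(-45 + w))
(34*(-26) - 32) - Q(-11, -35) = (34*(-26) - 32) - 2*(-11)*(-45 - 35) = (-884 - 32) - 2*(-11)*(-80) = -916 - 1*1760 = -916 - 1760 = -2676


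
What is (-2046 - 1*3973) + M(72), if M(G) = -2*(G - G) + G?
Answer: -5947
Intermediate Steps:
M(G) = G (M(G) = -2*0 + G = 0 + G = G)
(-2046 - 1*3973) + M(72) = (-2046 - 1*3973) + 72 = (-2046 - 3973) + 72 = -6019 + 72 = -5947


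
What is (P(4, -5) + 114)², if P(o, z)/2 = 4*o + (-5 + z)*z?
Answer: 60516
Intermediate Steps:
P(o, z) = 8*o + 2*z*(-5 + z) (P(o, z) = 2*(4*o + (-5 + z)*z) = 2*(4*o + z*(-5 + z)) = 8*o + 2*z*(-5 + z))
(P(4, -5) + 114)² = ((-10*(-5) + 2*(-5)² + 8*4) + 114)² = ((50 + 2*25 + 32) + 114)² = ((50 + 50 + 32) + 114)² = (132 + 114)² = 246² = 60516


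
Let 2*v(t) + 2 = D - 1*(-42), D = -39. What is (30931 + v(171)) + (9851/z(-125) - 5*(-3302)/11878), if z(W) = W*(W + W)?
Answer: 2870504775982/92796875 ≈ 30933.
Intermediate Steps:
z(W) = 2*W**2 (z(W) = W*(2*W) = 2*W**2)
v(t) = 1/2 (v(t) = -1 + (-39 - 1*(-42))/2 = -1 + (-39 + 42)/2 = -1 + (1/2)*3 = -1 + 3/2 = 1/2)
(30931 + v(171)) + (9851/z(-125) - 5*(-3302)/11878) = (30931 + 1/2) + (9851/((2*(-125)**2)) - 5*(-3302)/11878) = 61863/2 + (9851/((2*15625)) + 16510*(1/11878)) = 61863/2 + (9851/31250 + 8255/5939) = 61863/2 + 316473839/185593750 = 2870504775982/92796875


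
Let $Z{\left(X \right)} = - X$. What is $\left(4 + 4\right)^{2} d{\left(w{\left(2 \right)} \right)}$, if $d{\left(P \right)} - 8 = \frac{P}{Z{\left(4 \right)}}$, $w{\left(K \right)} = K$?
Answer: $480$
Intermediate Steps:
$d{\left(P \right)} = 8 - \frac{P}{4}$ ($d{\left(P \right)} = 8 + \frac{P}{\left(-1\right) 4} = 8 + \frac{P}{-4} = 8 + P \left(- \frac{1}{4}\right) = 8 - \frac{P}{4}$)
$\left(4 + 4\right)^{2} d{\left(w{\left(2 \right)} \right)} = \left(4 + 4\right)^{2} \left(8 - \frac{1}{2}\right) = 8^{2} \left(8 - \frac{1}{2}\right) = 64 \cdot \frac{15}{2} = 480$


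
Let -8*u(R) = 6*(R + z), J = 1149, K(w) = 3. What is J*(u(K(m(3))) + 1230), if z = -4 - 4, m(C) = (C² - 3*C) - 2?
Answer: 5670315/4 ≈ 1.4176e+6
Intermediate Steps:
m(C) = -2 + C² - 3*C
z = -8
u(R) = 6 - 3*R/4 (u(R) = -3*(R - 8)/4 = -3*(-8 + R)/4 = -(-48 + 6*R)/8 = 6 - 3*R/4)
J*(u(K(m(3))) + 1230) = 1149*((6 - ¾*3) + 1230) = 1149*((6 - 9/4) + 1230) = 1149*(15/4 + 1230) = 1149*(4935/4) = 5670315/4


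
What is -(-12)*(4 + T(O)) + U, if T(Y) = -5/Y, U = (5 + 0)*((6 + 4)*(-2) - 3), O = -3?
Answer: -47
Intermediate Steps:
U = -115 (U = 5*(10*(-2) - 3) = 5*(-20 - 3) = 5*(-23) = -115)
-(-12)*(4 + T(O)) + U = -(-12)*(4 - 5/(-3)) - 115 = -(-12)*(4 - 5*(-⅓)) - 115 = -(-12)*(4 + 5/3) - 115 = -(-12)*17/3 - 115 = -12*(-17/3) - 115 = 68 - 115 = -47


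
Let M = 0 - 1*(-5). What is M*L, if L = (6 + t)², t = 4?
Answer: 500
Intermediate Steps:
L = 100 (L = (6 + 4)² = 10² = 100)
M = 5 (M = 0 + 5 = 5)
M*L = 5*100 = 500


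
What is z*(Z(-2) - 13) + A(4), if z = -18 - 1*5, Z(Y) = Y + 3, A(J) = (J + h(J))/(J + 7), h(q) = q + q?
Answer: 3048/11 ≈ 277.09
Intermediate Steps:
h(q) = 2*q
A(J) = 3*J/(7 + J) (A(J) = (J + 2*J)/(J + 7) = (3*J)/(7 + J) = 3*J/(7 + J))
Z(Y) = 3 + Y
z = -23 (z = -18 - 5 = -23)
z*(Z(-2) - 13) + A(4) = -23*((3 - 2) - 13) + 3*4/(7 + 4) = -23*(1 - 13) + 3*4/11 = -23*(-12) + 3*4*(1/11) = 276 + 12/11 = 3048/11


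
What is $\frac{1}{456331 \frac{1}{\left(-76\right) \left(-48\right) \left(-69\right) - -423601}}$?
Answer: $\frac{171889}{456331} \approx 0.37668$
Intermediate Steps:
$\frac{1}{456331 \frac{1}{\left(-76\right) \left(-48\right) \left(-69\right) - -423601}} = \frac{1}{456331 \frac{1}{3648 \left(-69\right) + 423601}} = \frac{1}{456331 \frac{1}{-251712 + 423601}} = \frac{1}{456331 \cdot \frac{1}{171889}} = \frac{1}{\frac{456331}{171889}} = \frac{171889}{456331}$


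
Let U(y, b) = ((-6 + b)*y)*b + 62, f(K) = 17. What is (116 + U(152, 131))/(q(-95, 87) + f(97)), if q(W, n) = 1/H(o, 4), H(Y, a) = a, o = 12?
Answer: 3318904/23 ≈ 1.4430e+5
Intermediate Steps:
q(W, n) = ¼ (q(W, n) = 1/4 = ¼)
U(y, b) = 62 + b*y*(-6 + b) (U(y, b) = (y*(-6 + b))*b + 62 = b*y*(-6 + b) + 62 = 62 + b*y*(-6 + b))
(116 + U(152, 131))/(q(-95, 87) + f(97)) = (116 + (62 + 152*131² - 6*131*152))/(¼ + 17) = (116 + (62 + 152*17161 - 119472))/(69/4) = (116 + (62 + 2608472 - 119472))*(4/69) = (116 + 2489062)*(4/69) = 2489178*(4/69) = 3318904/23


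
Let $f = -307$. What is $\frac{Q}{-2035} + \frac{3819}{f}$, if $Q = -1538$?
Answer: $- \frac{7299499}{624745} \approx -11.684$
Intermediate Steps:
$\frac{Q}{-2035} + \frac{3819}{f} = - \frac{1538}{-2035} + \frac{3819}{-307} = \left(-1538\right) \left(- \frac{1}{2035}\right) + 3819 \left(- \frac{1}{307}\right) = \frac{1538}{2035} - \frac{3819}{307} = - \frac{7299499}{624745}$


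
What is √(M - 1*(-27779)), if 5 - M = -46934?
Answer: 3*√8302 ≈ 273.35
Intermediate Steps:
M = 46939 (M = 5 - 1*(-46934) = 5 + 46934 = 46939)
√(M - 1*(-27779)) = √(46939 - 1*(-27779)) = √(46939 + 27779) = √74718 = 3*√8302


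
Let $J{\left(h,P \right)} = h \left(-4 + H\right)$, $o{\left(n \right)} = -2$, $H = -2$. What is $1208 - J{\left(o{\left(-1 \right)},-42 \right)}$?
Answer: $1196$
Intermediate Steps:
$J{\left(h,P \right)} = - 6 h$ ($J{\left(h,P \right)} = h \left(-4 - 2\right) = h \left(-6\right) = - 6 h$)
$1208 - J{\left(o{\left(-1 \right)},-42 \right)} = 1208 - \left(-6\right) \left(-2\right) = 1208 - 12 = 1196$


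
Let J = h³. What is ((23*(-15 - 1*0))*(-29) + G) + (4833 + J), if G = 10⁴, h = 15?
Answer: 28213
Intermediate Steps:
J = 3375 (J = 15³ = 3375)
G = 10000
((23*(-15 - 1*0))*(-29) + G) + (4833 + J) = ((23*(-15 - 1*0))*(-29) + 10000) + (4833 + 3375) = ((23*(-15 + 0))*(-29) + 10000) + 8208 = ((23*(-15))*(-29) + 10000) + 8208 = (-345*(-29) + 10000) + 8208 = (10005 + 10000) + 8208 = 20005 + 8208 = 28213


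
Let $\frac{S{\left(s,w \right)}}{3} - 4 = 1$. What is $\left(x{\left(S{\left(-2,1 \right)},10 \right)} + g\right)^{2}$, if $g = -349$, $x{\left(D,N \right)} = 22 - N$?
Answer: $113569$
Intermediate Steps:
$S{\left(s,w \right)} = 15$ ($S{\left(s,w \right)} = 12 + 3 \cdot 1 = 12 + 3 = 15$)
$\left(x{\left(S{\left(-2,1 \right)},10 \right)} + g\right)^{2} = \left(\left(22 - 10\right) - 349\right)^{2} = \left(12 - 349\right)^{2} = \left(-337\right)^{2} = 113569$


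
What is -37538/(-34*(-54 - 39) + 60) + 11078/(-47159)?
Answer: -902973929/75973149 ≈ -11.885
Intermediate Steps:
-37538/(-34*(-54 - 39) + 60) + 11078/(-47159) = -37538/(-34*(-93) + 60) + 11078*(-1/47159) = -37538/(3162 + 60) - 11078/47159 = -37538/3222 - 11078/47159 = -37538*1/3222 - 11078/47159 = -18769/1611 - 11078/47159 = -902973929/75973149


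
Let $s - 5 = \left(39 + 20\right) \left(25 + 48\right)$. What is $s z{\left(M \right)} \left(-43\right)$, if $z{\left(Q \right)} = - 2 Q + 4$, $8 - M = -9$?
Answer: $5562480$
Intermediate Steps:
$M = 17$ ($M = 8 - -9 = 8 + 9 = 17$)
$z{\left(Q \right)} = 4 - 2 Q$
$s = 4312$ ($s = 5 + \left(39 + 20\right) \left(25 + 48\right) = 5 + 59 \cdot 73 = 5 + 4307 = 4312$)
$s z{\left(M \right)} \left(-43\right) = 4312 \left(4 - 34\right) \left(-43\right) = 4312 \left(-30\right) \left(-43\right) = \left(-129360\right) \left(-43\right) = 5562480$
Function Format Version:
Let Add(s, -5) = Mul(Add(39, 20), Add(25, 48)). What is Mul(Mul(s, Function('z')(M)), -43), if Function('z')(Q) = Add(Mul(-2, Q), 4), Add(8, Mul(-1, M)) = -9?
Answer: 5562480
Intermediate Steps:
M = 17 (M = Add(8, Mul(-1, -9)) = Add(8, 9) = 17)
Function('z')(Q) = Add(4, Mul(-2, Q))
s = 4312 (s = Add(5, Mul(Add(39, 20), Add(25, 48))) = Add(5, Mul(59, 73)) = Add(5, 4307) = 4312)
Mul(Mul(s, Function('z')(M)), -43) = Mul(Mul(4312, Add(4, Mul(-2, 17))), -43) = Mul(Mul(4312, Add(4, -34)), -43) = Mul(Mul(4312, -30), -43) = Mul(-129360, -43) = 5562480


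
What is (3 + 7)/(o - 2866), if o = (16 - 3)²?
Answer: -10/2697 ≈ -0.0037078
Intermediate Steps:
o = 169 (o = 13² = 169)
(3 + 7)/(o - 2866) = (3 + 7)/(169 - 2866) = 10/(-2697) = 10*(-1/2697) = -10/2697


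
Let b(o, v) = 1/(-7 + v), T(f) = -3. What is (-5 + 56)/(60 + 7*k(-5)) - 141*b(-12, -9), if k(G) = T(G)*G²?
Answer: 21583/2480 ≈ 8.7028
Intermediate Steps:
k(G) = -3*G²
(-5 + 56)/(60 + 7*k(-5)) - 141*b(-12, -9) = (-5 + 56)/(60 + 7*(-3*(-5)²)) - 141/(-7 - 9) = 51/(60 + 7*(-3*25)) - 141/(-16) = 51/(60 + 7*(-75)) - 141*(-1/16) = 51/(60 - 525) + 141/16 = 51/(-465) + 141/16 = 51*(-1/465) + 141/16 = -17/155 + 141/16 = 21583/2480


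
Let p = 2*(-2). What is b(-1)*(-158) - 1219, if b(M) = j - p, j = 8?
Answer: -3115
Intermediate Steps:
p = -4
b(M) = 12 (b(M) = 8 - 1*(-4) = 8 + 4 = 12)
b(-1)*(-158) - 1219 = 12*(-158) - 1219 = -1896 - 1219 = -3115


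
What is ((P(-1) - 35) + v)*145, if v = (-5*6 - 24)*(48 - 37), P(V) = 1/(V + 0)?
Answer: -91350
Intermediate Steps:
P(V) = 1/V
v = -594 (v = (-30 - 24)*11 = -54*11 = -594)
((P(-1) - 35) + v)*145 = ((1/(-1) - 35) - 594)*145 = ((-1 - 35) - 594)*145 = (-36 - 594)*145 = -630*145 = -91350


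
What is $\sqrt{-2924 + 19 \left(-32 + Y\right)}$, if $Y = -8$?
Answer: $2 i \sqrt{921} \approx 60.696 i$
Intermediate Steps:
$\sqrt{-2924 + 19 \left(-32 + Y\right)} = \sqrt{-2924 + 19 \left(-32 - 8\right)} = \sqrt{-2924 + 19 \left(-40\right)} = \sqrt{-2924 - 760} = \sqrt{-3684} = 2 i \sqrt{921}$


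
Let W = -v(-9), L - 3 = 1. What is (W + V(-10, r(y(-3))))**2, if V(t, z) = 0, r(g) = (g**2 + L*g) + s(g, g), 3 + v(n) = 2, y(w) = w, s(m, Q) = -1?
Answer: 1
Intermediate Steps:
L = 4 (L = 3 + 1 = 4)
v(n) = -1 (v(n) = -3 + 2 = -1)
r(g) = -1 + g**2 + 4*g (r(g) = (g**2 + 4*g) - 1 = -1 + g**2 + 4*g)
W = 1 (W = -1*(-1) = 1)
(W + V(-10, r(y(-3))))**2 = (1 + 0)**2 = 1**2 = 1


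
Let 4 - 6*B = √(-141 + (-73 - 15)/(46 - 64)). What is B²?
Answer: (12 - 35*I)²/324 ≈ -3.3364 - 2.5926*I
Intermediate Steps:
B = ⅔ - 35*I/18 (B = ⅔ - √(-141 + (-73 - 15)/(46 - 64))/6 = ⅔ - √(-141 - 88/(-18))/6 = ⅔ - √(-141 - 88*(-1/18))/6 = ⅔ - √(-141 + 44/9)/6 = ⅔ - 35*I/18 ≈ 0.66667 - 1.9444*I)
B² = (⅔ - 35*I/18)²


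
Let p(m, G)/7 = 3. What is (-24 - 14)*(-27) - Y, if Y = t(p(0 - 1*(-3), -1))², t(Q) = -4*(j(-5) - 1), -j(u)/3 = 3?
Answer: -574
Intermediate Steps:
p(m, G) = 21 (p(m, G) = 7*3 = 21)
j(u) = -9 (j(u) = -3*3 = -9)
t(Q) = 40 (t(Q) = -4*(-9 - 1) = -4*(-10) = 40)
Y = 1600 (Y = 40² = 1600)
(-24 - 14)*(-27) - Y = (-24 - 14)*(-27) - 1*1600 = -38*(-27) - 1600 = 1026 - 1600 = -574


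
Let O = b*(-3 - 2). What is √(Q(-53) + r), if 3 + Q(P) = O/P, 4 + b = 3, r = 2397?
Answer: √6724481/53 ≈ 48.928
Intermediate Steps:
b = -1 (b = -4 + 3 = -1)
O = 5 (O = -(-3 - 2) = -1*(-5) = 5)
Q(P) = -3 + 5/P
√(Q(-53) + r) = √((-3 + 5/(-53)) + 2397) = √((-3 + 5*(-1/53)) + 2397) = √((-3 - 5/53) + 2397) = √(-164/53 + 2397) = √(126877/53) = √6724481/53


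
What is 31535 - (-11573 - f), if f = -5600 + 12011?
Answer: 49519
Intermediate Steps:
f = 6411
31535 - (-11573 - f) = 31535 - (-11573 - 1*6411) = 31535 - (-11573 - 6411) = 31535 - 1*(-17984) = 31535 + 17984 = 49519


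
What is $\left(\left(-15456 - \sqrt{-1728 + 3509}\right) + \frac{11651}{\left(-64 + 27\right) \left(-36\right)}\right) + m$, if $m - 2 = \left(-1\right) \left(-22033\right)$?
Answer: $\frac{8774879}{1332} - \sqrt{1781} \approx 6545.5$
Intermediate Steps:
$m = 22035$ ($m = 2 - -22033 = 2 + 22033 = 22035$)
$\left(\left(-15456 - \sqrt{-1728 + 3509}\right) + \frac{11651}{\left(-64 + 27\right) \left(-36\right)}\right) + m = \left(\left(-15456 - \sqrt{-1728 + 3509}\right) + \frac{11651}{\left(-64 + 27\right) \left(-36\right)}\right) + 22035 = \left(\left(-15456 - \sqrt{1781}\right) + \frac{11651}{\left(-37\right) \left(-36\right)}\right) + 22035 = \left(\left(-15456 - \sqrt{1781}\right) + \frac{11651}{1332}\right) + 22035 = \left(- \frac{20575741}{1332} - \sqrt{1781}\right) + 22035 = \frac{8774879}{1332} - \sqrt{1781}$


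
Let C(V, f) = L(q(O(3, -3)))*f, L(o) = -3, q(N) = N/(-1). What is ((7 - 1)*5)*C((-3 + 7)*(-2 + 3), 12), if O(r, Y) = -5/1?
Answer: -1080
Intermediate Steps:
O(r, Y) = -5 (O(r, Y) = -5*1 = -5)
q(N) = -N (q(N) = N*(-1) = -N)
C(V, f) = -3*f
((7 - 1)*5)*C((-3 + 7)*(-2 + 3), 12) = ((7 - 1)*5)*(-3*12) = (6*5)*(-36) = 30*(-36) = -1080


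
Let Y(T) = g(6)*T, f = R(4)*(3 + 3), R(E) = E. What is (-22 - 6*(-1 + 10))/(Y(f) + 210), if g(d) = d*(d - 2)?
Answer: -38/393 ≈ -0.096692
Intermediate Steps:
g(d) = d*(-2 + d)
f = 24 (f = 4*(3 + 3) = 4*6 = 24)
Y(T) = 24*T (Y(T) = (6*(-2 + 6))*T = (6*4)*T = 24*T)
(-22 - 6*(-1 + 10))/(Y(f) + 210) = (-22 - 6*(-1 + 10))/(24*24 + 210) = (-22 - 6*9)/(576 + 210) = (-22 - 54)/786 = -76*1/786 = -38/393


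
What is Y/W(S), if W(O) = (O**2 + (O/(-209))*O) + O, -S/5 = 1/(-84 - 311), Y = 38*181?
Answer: 8971449982/16719 ≈ 5.3660e+5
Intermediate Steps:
Y = 6878
S = 1/79 (S = -5/(-84 - 311) = -5/(-395) = -5*(-1/395) = 1/79 ≈ 0.012658)
W(O) = O + 208*O**2/209 (W(O) = (O**2 + (O*(-1/209))*O) + O = (O**2 + (-O/209)*O) + O = (O**2 - O**2/209) + O = 208*O**2/209 + O = O + 208*O**2/209)
Y/W(S) = 6878/(((1/209)*(1/79)*(209 + 208*(1/79)))) = 6878/(((1/209)*(1/79)*(209 + 208/79))) = 6878/(((1/209)*(1/79)*(16719/79))) = 6878/(16719/1304369) = 6878*(1304369/16719) = 8971449982/16719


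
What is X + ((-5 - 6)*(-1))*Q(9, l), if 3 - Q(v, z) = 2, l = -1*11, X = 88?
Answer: 99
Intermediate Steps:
l = -11
Q(v, z) = 1 (Q(v, z) = 3 - 1*2 = 3 - 2 = 1)
X + ((-5 - 6)*(-1))*Q(9, l) = 88 + ((-5 - 6)*(-1))*1 = 88 - 11*(-1)*1 = 88 + 11*1 = 88 + 11 = 99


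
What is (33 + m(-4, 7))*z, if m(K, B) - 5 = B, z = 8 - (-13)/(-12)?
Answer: 1245/4 ≈ 311.25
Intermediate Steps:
z = 83/12 (z = 8 - (-13)*(-1)/12 = 8 - 1*13/12 = 8 - 13/12 = 83/12 ≈ 6.9167)
m(K, B) = 5 + B
(33 + m(-4, 7))*z = (33 + (5 + 7))*(83/12) = (33 + 12)*(83/12) = 45*(83/12) = 1245/4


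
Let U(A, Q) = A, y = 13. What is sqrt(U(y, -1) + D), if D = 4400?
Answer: sqrt(4413) ≈ 66.430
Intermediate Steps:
sqrt(U(y, -1) + D) = sqrt(13 + 4400) = sqrt(4413)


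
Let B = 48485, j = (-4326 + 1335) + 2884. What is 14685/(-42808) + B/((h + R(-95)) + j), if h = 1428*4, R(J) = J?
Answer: 199463153/23587208 ≈ 8.4564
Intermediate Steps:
j = -107 (j = -2991 + 2884 = -107)
h = 5712
14685/(-42808) + B/((h + R(-95)) + j) = 14685/(-42808) + 48485/((5712 - 95) - 107) = 14685*(-1/42808) + 48485/(5617 - 107) = -14685/42808 + 48485/5510 = -14685/42808 + 48485*(1/5510) = -14685/42808 + 9697/1102 = 199463153/23587208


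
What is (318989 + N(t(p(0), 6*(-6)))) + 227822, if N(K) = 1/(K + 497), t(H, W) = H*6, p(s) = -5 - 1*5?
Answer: 238956408/437 ≈ 5.4681e+5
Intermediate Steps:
p(s) = -10 (p(s) = -5 - 5 = -10)
t(H, W) = 6*H
N(K) = 1/(497 + K)
(318989 + N(t(p(0), 6*(-6)))) + 227822 = (318989 + 1/(497 + 6*(-10))) + 227822 = (318989 + 1/(497 - 60)) + 227822 = (318989 + 1/437) + 227822 = 139398194/437 + 227822 = 238956408/437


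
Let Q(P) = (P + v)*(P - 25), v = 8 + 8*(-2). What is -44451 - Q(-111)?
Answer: -60635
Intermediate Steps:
v = -8 (v = 8 - 16 = -8)
Q(P) = (-25 + P)*(-8 + P) (Q(P) = (P - 8)*(P - 25) = (-8 + P)*(-25 + P) = (-25 + P)*(-8 + P))
-44451 - Q(-111) = -44451 - (200 + (-111)² - 33*(-111)) = -44451 - (200 + 12321 + 3663) = -44451 - 1*16184 = -44451 - 16184 = -60635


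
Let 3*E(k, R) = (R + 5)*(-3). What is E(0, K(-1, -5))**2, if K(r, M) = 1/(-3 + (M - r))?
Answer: 1156/49 ≈ 23.592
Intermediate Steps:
K(r, M) = 1/(-3 + M - r)
E(k, R) = -5 - R (E(k, R) = ((R + 5)*(-3))/3 = ((5 + R)*(-3))/3 = (-15 - 3*R)/3 = -5 - R)
E(0, K(-1, -5))**2 = (-5 - (-1)/(3 - 1 - 1*(-5)))**2 = (-5 - (-1)/(3 - 1 + 5))**2 = (-5 - (-1)/7)**2 = (-5 - 1*(-1/7))**2 = (-5 + 1/7)**2 = (-34/7)**2 = 1156/49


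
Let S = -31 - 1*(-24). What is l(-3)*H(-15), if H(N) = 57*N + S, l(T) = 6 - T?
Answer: -7758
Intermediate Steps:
S = -7 (S = -31 + 24 = -7)
H(N) = -7 + 57*N (H(N) = 57*N - 7 = -7 + 57*N)
l(-3)*H(-15) = (6 - 1*(-3))*(-7 + 57*(-15)) = (6 + 3)*(-7 - 855) = 9*(-862) = -7758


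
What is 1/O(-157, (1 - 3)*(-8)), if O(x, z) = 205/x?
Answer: -157/205 ≈ -0.76585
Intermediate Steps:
1/O(-157, (1 - 3)*(-8)) = 1/(205/(-157)) = 1/(205*(-1/157)) = 1/(-205/157) = -157/205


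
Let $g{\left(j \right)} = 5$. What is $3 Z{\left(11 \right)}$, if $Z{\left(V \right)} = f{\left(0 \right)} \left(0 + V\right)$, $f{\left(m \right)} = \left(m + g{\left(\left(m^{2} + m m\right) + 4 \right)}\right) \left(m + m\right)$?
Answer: $0$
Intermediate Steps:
$f{\left(m \right)} = 2 m \left(5 + m\right)$ ($f{\left(m \right)} = \left(m + 5\right) \left(m + m\right) = \left(5 + m\right) 2 m = 2 m \left(5 + m\right)$)
$Z{\left(V \right)} = 0$ ($Z{\left(V \right)} = 2 \cdot 0 \left(5 + 0\right) \left(0 + V\right) = 2 \cdot 0 \cdot 5 V = 0 V = 0$)
$3 Z{\left(11 \right)} = 3 \cdot 0 = 0$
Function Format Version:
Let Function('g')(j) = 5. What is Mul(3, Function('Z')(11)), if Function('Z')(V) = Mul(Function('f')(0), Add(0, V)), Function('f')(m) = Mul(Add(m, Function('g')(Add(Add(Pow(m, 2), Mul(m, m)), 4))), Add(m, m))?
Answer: 0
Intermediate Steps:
Function('f')(m) = Mul(2, m, Add(5, m)) (Function('f')(m) = Mul(Add(m, 5), Add(m, m)) = Mul(Add(5, m), Mul(2, m)) = Mul(2, m, Add(5, m)))
Function('Z')(V) = 0 (Function('Z')(V) = Mul(Mul(2, 0, Add(5, 0)), Add(0, V)) = Mul(Mul(2, 0, 5), V) = Mul(0, V) = 0)
Mul(3, Function('Z')(11)) = Mul(3, 0) = 0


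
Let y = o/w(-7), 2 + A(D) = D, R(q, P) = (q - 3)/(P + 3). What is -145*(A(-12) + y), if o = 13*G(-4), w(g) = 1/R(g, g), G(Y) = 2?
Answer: -7395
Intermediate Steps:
R(q, P) = (-3 + q)/(3 + P)
w(g) = (3 + g)/(-3 + g) (w(g) = 1/((-3 + g)/(3 + g)) = (3 + g)/(-3 + g))
o = 26 (o = 13*2 = 26)
A(D) = -2 + D
y = 65 (y = 26/(((3 - 7)/(-3 - 7))) = 26/((-4/(-10))) = 26/((-1/10*(-4))) = 26/(2/5) = 26*(5/2) = 65)
-145*(A(-12) + y) = -145*((-2 - 12) + 65) = -145*(-14 + 65) = -145*51 = -7395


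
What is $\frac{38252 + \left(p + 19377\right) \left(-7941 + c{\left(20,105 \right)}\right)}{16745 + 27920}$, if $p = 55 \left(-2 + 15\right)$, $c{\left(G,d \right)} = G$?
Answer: $- \frac{31822096}{8933} \approx -3562.3$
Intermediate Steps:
$p = 715$ ($p = 55 \cdot 13 = 715$)
$\frac{38252 + \left(p + 19377\right) \left(-7941 + c{\left(20,105 \right)}\right)}{16745 + 27920} = \frac{38252 + \left(715 + 19377\right) \left(-7941 + 20\right)}{16745 + 27920} = \frac{38252 + 20092 \left(-7921\right)}{44665} = \left(38252 - 159148732\right) \frac{1}{44665} = \left(-159110480\right) \frac{1}{44665} = - \frac{31822096}{8933}$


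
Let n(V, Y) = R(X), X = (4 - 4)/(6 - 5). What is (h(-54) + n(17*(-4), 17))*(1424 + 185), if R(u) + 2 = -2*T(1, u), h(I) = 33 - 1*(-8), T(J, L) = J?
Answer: 59533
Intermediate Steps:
h(I) = 41 (h(I) = 33 + 8 = 41)
X = 0 (X = 0/1 = 0*1 = 0)
R(u) = -4 (R(u) = -2 - 2*1 = -2 - 2 = -4)
n(V, Y) = -4
(h(-54) + n(17*(-4), 17))*(1424 + 185) = (41 - 4)*(1424 + 185) = 37*1609 = 59533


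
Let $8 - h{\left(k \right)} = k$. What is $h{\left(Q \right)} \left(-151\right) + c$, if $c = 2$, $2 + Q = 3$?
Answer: $-1055$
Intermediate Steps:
$Q = 1$ ($Q = -2 + 3 = 1$)
$h{\left(k \right)} = 8 - k$
$h{\left(Q \right)} \left(-151\right) + c = \left(8 - 1\right) \left(-151\right) + 2 = 7 \left(-151\right) + 2 = -1057 + 2 = -1055$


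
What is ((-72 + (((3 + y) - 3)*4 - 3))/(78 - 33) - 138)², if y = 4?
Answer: 39300361/2025 ≈ 19408.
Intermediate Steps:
((-72 + (((3 + y) - 3)*4 - 3))/(78 - 33) - 138)² = ((-72 + (((3 + 4) - 3)*4 - 3))/(78 - 33) - 138)² = ((-72 + ((7 - 3)*4 - 3))/45 - 138)² = ((-72 + (4*4 - 3))*(1/45) - 138)² = ((-72 + (16 - 3))*(1/45) - 138)² = ((-72 + 13)*(1/45) - 138)² = (-59*1/45 - 138)² = (-59/45 - 138)² = (-6269/45)² = 39300361/2025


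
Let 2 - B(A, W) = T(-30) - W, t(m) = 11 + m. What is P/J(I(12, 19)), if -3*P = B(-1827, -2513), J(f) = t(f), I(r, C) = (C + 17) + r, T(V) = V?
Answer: 827/59 ≈ 14.017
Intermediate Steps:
I(r, C) = 17 + C + r (I(r, C) = (17 + C) + r = 17 + C + r)
J(f) = 11 + f
B(A, W) = 32 + W (B(A, W) = 2 - (-30 - W) = 2 + (30 + W) = 32 + W)
P = 827 (P = -(32 - 2513)/3 = -⅓*(-2481) = 827)
P/J(I(12, 19)) = 827/(11 + (17 + 19 + 12)) = 827/(11 + 48) = 827/59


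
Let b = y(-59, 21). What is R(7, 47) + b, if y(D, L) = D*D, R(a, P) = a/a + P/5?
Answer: 17457/5 ≈ 3491.4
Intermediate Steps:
R(a, P) = 1 + P/5 (R(a, P) = 1 + P*(1/5) = 1 + P/5)
y(D, L) = D**2
b = 3481 (b = (-59)**2 = 3481)
R(7, 47) + b = (1 + (1/5)*47) + 3481 = (1 + 47/5) + 3481 = 52/5 + 3481 = 17457/5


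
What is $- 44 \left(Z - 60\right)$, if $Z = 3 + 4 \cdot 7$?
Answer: $1276$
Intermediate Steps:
$Z = 31$ ($Z = 3 + 28 = 31$)
$- 44 \left(Z - 60\right) = - 44 \left(31 - 60\right) = \left(-44\right) \left(-29\right) = 1276$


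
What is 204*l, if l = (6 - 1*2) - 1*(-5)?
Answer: 1836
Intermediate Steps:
l = 9 (l = (6 - 2) + 5 = 4 + 5 = 9)
204*l = 204*9 = 1836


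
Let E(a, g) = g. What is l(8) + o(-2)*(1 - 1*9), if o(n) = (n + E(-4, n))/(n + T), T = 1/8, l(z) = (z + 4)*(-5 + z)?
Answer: 284/15 ≈ 18.933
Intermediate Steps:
l(z) = (-5 + z)*(4 + z) (l(z) = (4 + z)*(-5 + z) = (-5 + z)*(4 + z))
T = ⅛ ≈ 0.12500
o(n) = 2*n/(⅛ + n) (o(n) = (n + n)/(n + ⅛) = (2*n)/(⅛ + n) = 2*n/(⅛ + n))
l(8) + o(-2)*(1 - 1*9) = (-20 + 8² - 1*8) + (16*(-2)/(1 + 8*(-2)))*(1 - 1*9) = (-20 + 64 - 8) + (16*(-2)/(1 - 16))*(1 - 9) = 36 + (16*(-2)/(-15))*(-8) = 36 + (16*(-2)*(-1/15))*(-8) = 36 + (32/15)*(-8) = 36 - 256/15 = 284/15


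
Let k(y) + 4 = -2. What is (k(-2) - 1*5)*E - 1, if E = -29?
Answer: 318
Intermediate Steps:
k(y) = -6 (k(y) = -4 - 2 = -6)
(k(-2) - 1*5)*E - 1 = (-6 - 1*5)*(-29) - 1 = (-6 - 5)*(-29) - 1 = -11*(-29) - 1 = 319 - 1 = 318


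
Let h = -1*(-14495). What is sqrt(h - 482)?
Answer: 9*sqrt(173) ≈ 118.38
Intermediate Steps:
h = 14495
sqrt(h - 482) = sqrt(14495 - 482) = sqrt(14013) = 9*sqrt(173)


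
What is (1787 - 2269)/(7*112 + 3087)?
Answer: -482/3871 ≈ -0.12452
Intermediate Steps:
(1787 - 2269)/(7*112 + 3087) = -482/(784 + 3087) = -482/3871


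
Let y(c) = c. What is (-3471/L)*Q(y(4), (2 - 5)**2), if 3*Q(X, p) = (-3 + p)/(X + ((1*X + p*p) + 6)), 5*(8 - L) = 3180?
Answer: 3471/29830 ≈ 0.11636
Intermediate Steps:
L = -628 (L = 8 - 1/5*3180 = 8 - 636 = -628)
Q(X, p) = (-3 + p)/(3*(6 + p**2 + 2*X)) (Q(X, p) = ((-3 + p)/(X + ((1*X + p*p) + 6)))/3 = ((-3 + p)/(X + ((X + p**2) + 6)))/3 = ((-3 + p)/(X + (6 + X + p**2)))/3 = ((-3 + p)/(6 + p**2 + 2*X))/3 = (-3 + p)/(3*(6 + p**2 + 2*X)))
(-3471/L)*Q(y(4), (2 - 5)**2) = (-3471/(-628))*((-3 + (2 - 5)**2)/(3*(6 + ((2 - 5)**2)**2 + 2*4))) = (-3471*(-1/628))*((-3 + (-3)**2)/(3*(6 + ((-3)**2)**2 + 8))) = 3471*((-3 + 9)/(3*(6 + 9**2 + 8)))/628 = 3471*((1/3)*6/(6 + 81 + 8))/628 = 3471*((1/3)*6/95)/628 = 3471*((1/3)*(1/95)*6)/628 = (3471/628)*(2/95) = 3471/29830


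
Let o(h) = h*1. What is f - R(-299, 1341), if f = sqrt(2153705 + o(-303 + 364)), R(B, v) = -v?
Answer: 1341 + sqrt(2153766) ≈ 2808.6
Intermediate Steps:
o(h) = h
f = sqrt(2153766) (f = sqrt(2153705 + (-303 + 364)) = sqrt(2153705 + 61) = sqrt(2153766) ≈ 1467.6)
f - R(-299, 1341) = sqrt(2153766) - (-1)*1341 = sqrt(2153766) - 1*(-1341) = sqrt(2153766) + 1341 = 1341 + sqrt(2153766)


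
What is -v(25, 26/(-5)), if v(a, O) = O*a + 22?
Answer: 108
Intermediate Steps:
v(a, O) = 22 + O*a
-v(25, 26/(-5)) = -(22 + (26/(-5))*25) = -(22 + (26*(-⅕))*25) = -(22 - 26/5*25) = -(22 - 130) = -1*(-108) = 108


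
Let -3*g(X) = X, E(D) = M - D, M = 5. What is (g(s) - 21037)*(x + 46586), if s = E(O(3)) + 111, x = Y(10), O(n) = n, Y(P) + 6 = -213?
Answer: -2931507208/3 ≈ -9.7717e+8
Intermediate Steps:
Y(P) = -219 (Y(P) = -6 - 213 = -219)
E(D) = 5 - D
x = -219
s = 113 (s = (5 - 1*3) + 111 = (5 - 3) + 111 = 2 + 111 = 113)
g(X) = -X/3
(g(s) - 21037)*(x + 46586) = (-⅓*113 - 21037)*(-219 + 46586) = (-113/3 - 21037)*46367 = -63224/3*46367 = -2931507208/3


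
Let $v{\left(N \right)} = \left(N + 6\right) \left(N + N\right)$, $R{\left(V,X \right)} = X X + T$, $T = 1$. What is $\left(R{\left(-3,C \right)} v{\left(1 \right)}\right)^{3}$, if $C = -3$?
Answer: $2744000$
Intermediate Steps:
$R{\left(V,X \right)} = 1 + X^{2}$ ($R{\left(V,X \right)} = X X + 1 = X^{2} + 1 = 1 + X^{2}$)
$v{\left(N \right)} = 2 N \left(6 + N\right)$ ($v{\left(N \right)} = \left(6 + N\right) 2 N = 2 N \left(6 + N\right)$)
$\left(R{\left(-3,C \right)} v{\left(1 \right)}\right)^{3} = \left(\left(1 + \left(-3\right)^{2}\right) 2 \cdot 1 \left(6 + 1\right)\right)^{3} = \left(\left(1 + 9\right) 2 \cdot 1 \cdot 7\right)^{3} = \left(10 \cdot 14\right)^{3} = 140^{3} = 2744000$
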